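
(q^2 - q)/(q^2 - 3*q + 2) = q/(q - 2)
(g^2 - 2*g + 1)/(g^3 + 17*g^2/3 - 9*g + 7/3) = 3*(g - 1)/(3*g^2 + 20*g - 7)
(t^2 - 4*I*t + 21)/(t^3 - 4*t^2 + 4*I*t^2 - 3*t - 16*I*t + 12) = (t - 7*I)/(t^2 + t*(-4 + I) - 4*I)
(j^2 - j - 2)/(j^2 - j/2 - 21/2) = 2*(-j^2 + j + 2)/(-2*j^2 + j + 21)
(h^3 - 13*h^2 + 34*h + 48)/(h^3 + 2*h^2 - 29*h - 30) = (h^2 - 14*h + 48)/(h^2 + h - 30)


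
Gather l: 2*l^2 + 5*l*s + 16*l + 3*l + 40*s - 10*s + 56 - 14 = 2*l^2 + l*(5*s + 19) + 30*s + 42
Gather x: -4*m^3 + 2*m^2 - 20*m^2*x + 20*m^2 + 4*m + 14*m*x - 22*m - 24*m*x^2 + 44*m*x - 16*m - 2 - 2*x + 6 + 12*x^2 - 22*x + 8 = -4*m^3 + 22*m^2 - 34*m + x^2*(12 - 24*m) + x*(-20*m^2 + 58*m - 24) + 12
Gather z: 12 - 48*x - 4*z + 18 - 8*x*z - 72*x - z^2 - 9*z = -120*x - z^2 + z*(-8*x - 13) + 30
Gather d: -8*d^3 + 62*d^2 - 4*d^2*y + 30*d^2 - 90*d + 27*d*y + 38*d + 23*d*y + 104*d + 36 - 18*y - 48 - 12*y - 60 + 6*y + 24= -8*d^3 + d^2*(92 - 4*y) + d*(50*y + 52) - 24*y - 48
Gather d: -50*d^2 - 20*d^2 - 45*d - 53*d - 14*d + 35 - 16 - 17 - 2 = -70*d^2 - 112*d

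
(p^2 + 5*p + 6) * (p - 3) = p^3 + 2*p^2 - 9*p - 18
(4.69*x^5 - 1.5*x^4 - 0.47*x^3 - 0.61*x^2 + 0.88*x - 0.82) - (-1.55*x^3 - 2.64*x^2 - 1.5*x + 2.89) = 4.69*x^5 - 1.5*x^4 + 1.08*x^3 + 2.03*x^2 + 2.38*x - 3.71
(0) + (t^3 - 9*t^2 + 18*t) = t^3 - 9*t^2 + 18*t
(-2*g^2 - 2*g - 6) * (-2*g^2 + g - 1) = 4*g^4 + 2*g^3 + 12*g^2 - 4*g + 6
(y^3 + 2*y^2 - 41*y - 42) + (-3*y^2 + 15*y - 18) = y^3 - y^2 - 26*y - 60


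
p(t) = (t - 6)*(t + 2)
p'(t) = 2*t - 4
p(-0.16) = -11.33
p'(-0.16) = -4.32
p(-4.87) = 31.20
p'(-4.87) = -13.74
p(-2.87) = 7.72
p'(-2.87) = -9.74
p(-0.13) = -11.46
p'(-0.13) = -4.26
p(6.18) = 1.47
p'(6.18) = 8.36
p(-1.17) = -5.95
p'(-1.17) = -6.34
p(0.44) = -13.57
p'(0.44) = -3.12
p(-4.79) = 30.10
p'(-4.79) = -13.58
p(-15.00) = 273.00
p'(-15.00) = -34.00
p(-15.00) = 273.00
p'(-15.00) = -34.00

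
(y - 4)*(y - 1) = y^2 - 5*y + 4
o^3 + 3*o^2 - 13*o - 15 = (o - 3)*(o + 1)*(o + 5)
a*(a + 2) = a^2 + 2*a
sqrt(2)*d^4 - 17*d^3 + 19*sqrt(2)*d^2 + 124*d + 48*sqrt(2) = (d - 6*sqrt(2))*(d - 4*sqrt(2))*(d + sqrt(2))*(sqrt(2)*d + 1)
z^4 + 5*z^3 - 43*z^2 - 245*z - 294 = (z - 7)*(z + 2)*(z + 3)*(z + 7)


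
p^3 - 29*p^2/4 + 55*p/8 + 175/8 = (p - 5)*(p - 7/2)*(p + 5/4)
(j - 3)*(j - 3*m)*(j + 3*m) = j^3 - 3*j^2 - 9*j*m^2 + 27*m^2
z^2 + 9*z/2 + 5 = (z + 2)*(z + 5/2)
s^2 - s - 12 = (s - 4)*(s + 3)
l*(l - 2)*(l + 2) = l^3 - 4*l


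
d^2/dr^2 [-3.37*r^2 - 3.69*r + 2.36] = -6.74000000000000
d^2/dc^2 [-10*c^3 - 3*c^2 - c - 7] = -60*c - 6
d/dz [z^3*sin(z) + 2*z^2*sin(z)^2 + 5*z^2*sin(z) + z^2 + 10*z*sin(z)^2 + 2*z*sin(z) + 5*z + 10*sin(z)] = z^3*cos(z) + 3*z^2*sin(z) + 2*z^2*sin(2*z) + 5*z^2*cos(z) + 4*z*sin(z)^2 + 10*z*sin(z) + 10*z*sin(2*z) + 2*z*cos(z) + 2*z + 10*sin(z)^2 + 2*sin(z) + 10*cos(z) + 5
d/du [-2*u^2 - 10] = -4*u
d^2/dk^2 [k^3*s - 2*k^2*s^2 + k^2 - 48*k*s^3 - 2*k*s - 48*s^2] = 6*k*s - 4*s^2 + 2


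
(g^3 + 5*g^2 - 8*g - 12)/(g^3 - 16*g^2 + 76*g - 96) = (g^2 + 7*g + 6)/(g^2 - 14*g + 48)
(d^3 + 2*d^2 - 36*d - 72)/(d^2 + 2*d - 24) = (d^2 - 4*d - 12)/(d - 4)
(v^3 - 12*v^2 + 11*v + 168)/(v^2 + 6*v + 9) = (v^2 - 15*v + 56)/(v + 3)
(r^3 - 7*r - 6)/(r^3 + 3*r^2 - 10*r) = (r^3 - 7*r - 6)/(r*(r^2 + 3*r - 10))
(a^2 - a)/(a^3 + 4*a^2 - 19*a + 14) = a/(a^2 + 5*a - 14)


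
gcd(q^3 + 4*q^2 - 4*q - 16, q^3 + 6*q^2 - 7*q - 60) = q + 4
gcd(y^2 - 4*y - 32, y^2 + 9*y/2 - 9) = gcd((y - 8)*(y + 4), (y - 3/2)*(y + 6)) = 1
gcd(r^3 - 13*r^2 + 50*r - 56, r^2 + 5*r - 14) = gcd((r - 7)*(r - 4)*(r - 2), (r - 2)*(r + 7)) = r - 2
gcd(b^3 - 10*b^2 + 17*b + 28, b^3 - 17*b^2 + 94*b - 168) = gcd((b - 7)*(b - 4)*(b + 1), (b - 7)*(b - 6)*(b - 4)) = b^2 - 11*b + 28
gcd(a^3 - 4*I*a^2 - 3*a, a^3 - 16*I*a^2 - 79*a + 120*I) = a - 3*I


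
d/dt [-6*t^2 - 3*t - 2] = -12*t - 3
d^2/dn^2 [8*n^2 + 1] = 16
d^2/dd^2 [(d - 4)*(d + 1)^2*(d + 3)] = 12*d^2 + 6*d - 26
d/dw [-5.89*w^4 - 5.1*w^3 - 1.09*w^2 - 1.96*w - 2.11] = -23.56*w^3 - 15.3*w^2 - 2.18*w - 1.96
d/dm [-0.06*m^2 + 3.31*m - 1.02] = 3.31 - 0.12*m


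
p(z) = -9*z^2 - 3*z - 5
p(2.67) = -77.17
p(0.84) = -13.87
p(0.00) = -5.00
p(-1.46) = -19.80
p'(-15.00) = 267.00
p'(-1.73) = 28.14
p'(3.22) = -60.96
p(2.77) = -82.37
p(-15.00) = -1985.00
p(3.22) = -107.98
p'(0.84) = -18.12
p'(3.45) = -65.10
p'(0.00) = -3.00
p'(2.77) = -52.86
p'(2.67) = -51.06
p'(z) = -18*z - 3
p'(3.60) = -67.80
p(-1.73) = -26.75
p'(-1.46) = 23.28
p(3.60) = -132.44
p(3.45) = -122.47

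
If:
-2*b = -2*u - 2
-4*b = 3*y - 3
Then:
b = 3/4 - 3*y/4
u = -3*y/4 - 1/4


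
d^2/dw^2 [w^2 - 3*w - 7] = 2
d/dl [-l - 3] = -1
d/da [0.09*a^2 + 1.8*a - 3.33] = 0.18*a + 1.8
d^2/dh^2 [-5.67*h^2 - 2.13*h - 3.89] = -11.3400000000000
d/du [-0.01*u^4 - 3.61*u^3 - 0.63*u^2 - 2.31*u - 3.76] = -0.04*u^3 - 10.83*u^2 - 1.26*u - 2.31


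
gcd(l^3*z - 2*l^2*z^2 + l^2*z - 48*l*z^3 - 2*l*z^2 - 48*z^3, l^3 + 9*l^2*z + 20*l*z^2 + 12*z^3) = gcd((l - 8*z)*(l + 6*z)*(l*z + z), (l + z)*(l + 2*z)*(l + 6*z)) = l + 6*z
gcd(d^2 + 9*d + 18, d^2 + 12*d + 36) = d + 6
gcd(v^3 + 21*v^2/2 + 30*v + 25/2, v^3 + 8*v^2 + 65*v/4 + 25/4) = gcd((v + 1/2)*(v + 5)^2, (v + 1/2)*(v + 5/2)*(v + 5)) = v^2 + 11*v/2 + 5/2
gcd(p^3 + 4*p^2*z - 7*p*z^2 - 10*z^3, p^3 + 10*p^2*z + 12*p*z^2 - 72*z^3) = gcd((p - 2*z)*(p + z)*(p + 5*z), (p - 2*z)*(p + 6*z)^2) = -p + 2*z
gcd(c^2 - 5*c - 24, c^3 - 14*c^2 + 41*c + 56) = c - 8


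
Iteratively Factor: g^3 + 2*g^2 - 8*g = (g)*(g^2 + 2*g - 8) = g*(g - 2)*(g + 4)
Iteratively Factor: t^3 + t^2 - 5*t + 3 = (t + 3)*(t^2 - 2*t + 1) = (t - 1)*(t + 3)*(t - 1)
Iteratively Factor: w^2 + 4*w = (w)*(w + 4)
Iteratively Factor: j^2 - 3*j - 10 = (j + 2)*(j - 5)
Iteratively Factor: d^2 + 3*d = (d)*(d + 3)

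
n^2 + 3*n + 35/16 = (n + 5/4)*(n + 7/4)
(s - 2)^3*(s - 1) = s^4 - 7*s^3 + 18*s^2 - 20*s + 8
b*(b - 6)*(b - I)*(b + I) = b^4 - 6*b^3 + b^2 - 6*b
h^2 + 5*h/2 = h*(h + 5/2)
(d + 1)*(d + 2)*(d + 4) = d^3 + 7*d^2 + 14*d + 8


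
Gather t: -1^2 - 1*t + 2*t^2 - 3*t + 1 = 2*t^2 - 4*t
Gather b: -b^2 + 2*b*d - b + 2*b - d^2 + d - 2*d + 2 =-b^2 + b*(2*d + 1) - d^2 - d + 2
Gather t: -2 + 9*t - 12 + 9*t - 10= 18*t - 24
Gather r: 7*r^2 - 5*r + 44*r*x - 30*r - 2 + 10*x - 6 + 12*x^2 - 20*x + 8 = 7*r^2 + r*(44*x - 35) + 12*x^2 - 10*x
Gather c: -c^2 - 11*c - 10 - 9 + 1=-c^2 - 11*c - 18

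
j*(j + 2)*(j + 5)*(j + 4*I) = j^4 + 7*j^3 + 4*I*j^3 + 10*j^2 + 28*I*j^2 + 40*I*j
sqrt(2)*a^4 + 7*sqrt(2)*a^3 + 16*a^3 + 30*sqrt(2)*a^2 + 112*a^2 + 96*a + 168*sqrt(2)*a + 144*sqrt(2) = (a + 6)*(a + 2*sqrt(2))*(a + 6*sqrt(2))*(sqrt(2)*a + sqrt(2))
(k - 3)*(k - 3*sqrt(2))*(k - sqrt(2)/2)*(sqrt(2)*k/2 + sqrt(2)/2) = sqrt(2)*k^4/2 - 7*k^3/2 - sqrt(2)*k^3 + 7*k^2 - 3*sqrt(2)*k + 21*k/2 - 9*sqrt(2)/2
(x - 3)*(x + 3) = x^2 - 9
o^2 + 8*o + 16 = (o + 4)^2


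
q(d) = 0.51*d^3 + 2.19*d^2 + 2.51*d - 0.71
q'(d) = 1.53*d^2 + 4.38*d + 2.51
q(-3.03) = -2.40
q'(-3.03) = 3.29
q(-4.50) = -14.13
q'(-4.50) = 13.78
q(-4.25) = -10.97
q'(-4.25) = 11.53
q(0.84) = 3.25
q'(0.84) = 7.27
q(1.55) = 10.34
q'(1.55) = 12.97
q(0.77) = 2.75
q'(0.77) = 6.79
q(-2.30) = -1.10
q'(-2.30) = 0.53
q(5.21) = 143.94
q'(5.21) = 66.86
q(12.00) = 1226.05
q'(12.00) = 275.39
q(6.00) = 203.35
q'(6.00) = 83.87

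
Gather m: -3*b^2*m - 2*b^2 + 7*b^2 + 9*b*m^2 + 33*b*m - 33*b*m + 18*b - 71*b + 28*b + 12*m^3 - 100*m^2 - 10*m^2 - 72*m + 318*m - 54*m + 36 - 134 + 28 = 5*b^2 - 25*b + 12*m^3 + m^2*(9*b - 110) + m*(192 - 3*b^2) - 70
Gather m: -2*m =-2*m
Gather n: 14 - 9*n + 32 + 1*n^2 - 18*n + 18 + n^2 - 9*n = 2*n^2 - 36*n + 64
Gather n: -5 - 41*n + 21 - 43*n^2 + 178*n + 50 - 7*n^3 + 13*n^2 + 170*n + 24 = -7*n^3 - 30*n^2 + 307*n + 90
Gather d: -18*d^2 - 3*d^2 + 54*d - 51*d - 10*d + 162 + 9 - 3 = -21*d^2 - 7*d + 168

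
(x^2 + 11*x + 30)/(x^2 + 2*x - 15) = (x + 6)/(x - 3)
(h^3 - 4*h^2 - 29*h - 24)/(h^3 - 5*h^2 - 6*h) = (h^2 - 5*h - 24)/(h*(h - 6))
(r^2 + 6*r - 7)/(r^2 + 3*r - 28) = (r - 1)/(r - 4)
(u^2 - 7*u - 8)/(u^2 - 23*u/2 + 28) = 2*(u + 1)/(2*u - 7)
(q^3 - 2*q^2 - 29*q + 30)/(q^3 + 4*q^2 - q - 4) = (q^2 - q - 30)/(q^2 + 5*q + 4)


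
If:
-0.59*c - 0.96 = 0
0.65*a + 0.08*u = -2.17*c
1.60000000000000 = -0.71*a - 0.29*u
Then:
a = 8.75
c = -1.63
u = -26.93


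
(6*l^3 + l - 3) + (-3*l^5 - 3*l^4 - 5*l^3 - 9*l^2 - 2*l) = -3*l^5 - 3*l^4 + l^3 - 9*l^2 - l - 3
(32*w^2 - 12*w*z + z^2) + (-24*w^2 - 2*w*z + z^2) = 8*w^2 - 14*w*z + 2*z^2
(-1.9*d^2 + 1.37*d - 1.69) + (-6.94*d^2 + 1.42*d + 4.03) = -8.84*d^2 + 2.79*d + 2.34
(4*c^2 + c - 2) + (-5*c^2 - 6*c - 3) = -c^2 - 5*c - 5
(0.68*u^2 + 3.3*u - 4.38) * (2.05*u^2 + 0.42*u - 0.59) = 1.394*u^4 + 7.0506*u^3 - 7.9942*u^2 - 3.7866*u + 2.5842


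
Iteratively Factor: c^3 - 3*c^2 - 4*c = (c - 4)*(c^2 + c) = c*(c - 4)*(c + 1)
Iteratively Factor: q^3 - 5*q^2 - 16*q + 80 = (q - 5)*(q^2 - 16) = (q - 5)*(q - 4)*(q + 4)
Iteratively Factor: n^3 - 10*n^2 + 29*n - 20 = (n - 5)*(n^2 - 5*n + 4) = (n - 5)*(n - 4)*(n - 1)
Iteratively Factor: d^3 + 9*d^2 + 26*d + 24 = (d + 4)*(d^2 + 5*d + 6) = (d + 2)*(d + 4)*(d + 3)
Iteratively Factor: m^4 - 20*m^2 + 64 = (m - 2)*(m^3 + 2*m^2 - 16*m - 32) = (m - 4)*(m - 2)*(m^2 + 6*m + 8) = (m - 4)*(m - 2)*(m + 2)*(m + 4)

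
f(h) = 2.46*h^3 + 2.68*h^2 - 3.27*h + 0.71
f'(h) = 7.38*h^2 + 5.36*h - 3.27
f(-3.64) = -70.52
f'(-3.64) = 75.00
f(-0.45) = 2.50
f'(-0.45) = -4.19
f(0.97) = 2.30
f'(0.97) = 8.87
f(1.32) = 6.72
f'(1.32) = 16.66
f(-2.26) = -6.61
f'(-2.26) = 22.31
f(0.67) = 0.46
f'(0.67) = 3.63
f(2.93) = 76.01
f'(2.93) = 75.79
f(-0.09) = 1.02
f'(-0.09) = -3.69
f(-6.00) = -414.55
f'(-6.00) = 230.25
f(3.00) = 81.44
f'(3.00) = 79.23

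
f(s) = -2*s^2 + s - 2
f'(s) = 1 - 4*s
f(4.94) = -45.87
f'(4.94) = -18.76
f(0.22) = -1.88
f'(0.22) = 0.12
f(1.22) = -3.76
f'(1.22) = -3.88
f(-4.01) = -38.17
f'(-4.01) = 17.04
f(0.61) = -2.13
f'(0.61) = -1.44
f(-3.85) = -35.50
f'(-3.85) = 16.40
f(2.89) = -15.81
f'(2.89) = -10.56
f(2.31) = -10.36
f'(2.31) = -8.24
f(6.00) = -68.00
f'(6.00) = -23.00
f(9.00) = -155.00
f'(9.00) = -35.00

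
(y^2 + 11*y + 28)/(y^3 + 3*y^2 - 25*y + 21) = (y + 4)/(y^2 - 4*y + 3)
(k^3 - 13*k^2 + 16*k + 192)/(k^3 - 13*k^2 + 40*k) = (k^2 - 5*k - 24)/(k*(k - 5))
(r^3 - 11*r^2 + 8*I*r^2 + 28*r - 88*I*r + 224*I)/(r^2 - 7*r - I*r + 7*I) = (r^2 + r*(-4 + 8*I) - 32*I)/(r - I)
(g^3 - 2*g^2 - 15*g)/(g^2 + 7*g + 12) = g*(g - 5)/(g + 4)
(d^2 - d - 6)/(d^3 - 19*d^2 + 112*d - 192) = (d + 2)/(d^2 - 16*d + 64)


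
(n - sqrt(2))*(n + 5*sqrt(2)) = n^2 + 4*sqrt(2)*n - 10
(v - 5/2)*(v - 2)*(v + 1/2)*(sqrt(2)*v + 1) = sqrt(2)*v^4 - 4*sqrt(2)*v^3 + v^3 - 4*v^2 + 11*sqrt(2)*v^2/4 + 11*v/4 + 5*sqrt(2)*v/2 + 5/2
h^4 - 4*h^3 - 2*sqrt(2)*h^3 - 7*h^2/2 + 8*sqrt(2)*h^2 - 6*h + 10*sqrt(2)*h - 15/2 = (h - 5)*(h + 1)*(h - 3*sqrt(2)/2)*(h - sqrt(2)/2)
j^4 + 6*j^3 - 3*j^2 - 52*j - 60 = (j - 3)*(j + 2)^2*(j + 5)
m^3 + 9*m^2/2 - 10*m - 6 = (m - 2)*(m + 1/2)*(m + 6)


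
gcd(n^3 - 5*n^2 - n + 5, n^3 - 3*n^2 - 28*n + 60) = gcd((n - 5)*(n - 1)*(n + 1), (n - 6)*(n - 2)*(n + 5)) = 1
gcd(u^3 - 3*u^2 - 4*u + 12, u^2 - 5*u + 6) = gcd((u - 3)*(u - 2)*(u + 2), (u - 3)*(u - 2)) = u^2 - 5*u + 6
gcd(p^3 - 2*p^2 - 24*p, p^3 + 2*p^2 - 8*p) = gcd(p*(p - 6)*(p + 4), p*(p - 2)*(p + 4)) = p^2 + 4*p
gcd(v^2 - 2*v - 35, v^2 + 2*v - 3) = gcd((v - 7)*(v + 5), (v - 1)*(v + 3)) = 1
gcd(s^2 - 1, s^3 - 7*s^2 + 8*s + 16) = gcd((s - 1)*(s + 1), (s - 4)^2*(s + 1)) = s + 1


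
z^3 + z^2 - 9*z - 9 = (z - 3)*(z + 1)*(z + 3)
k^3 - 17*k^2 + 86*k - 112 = (k - 8)*(k - 7)*(k - 2)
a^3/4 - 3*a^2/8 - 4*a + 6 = (a/4 + 1)*(a - 4)*(a - 3/2)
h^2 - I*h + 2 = (h - 2*I)*(h + I)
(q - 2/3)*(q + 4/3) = q^2 + 2*q/3 - 8/9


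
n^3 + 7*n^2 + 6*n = n*(n + 1)*(n + 6)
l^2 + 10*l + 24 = (l + 4)*(l + 6)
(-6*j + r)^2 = 36*j^2 - 12*j*r + r^2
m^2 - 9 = (m - 3)*(m + 3)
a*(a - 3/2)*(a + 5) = a^3 + 7*a^2/2 - 15*a/2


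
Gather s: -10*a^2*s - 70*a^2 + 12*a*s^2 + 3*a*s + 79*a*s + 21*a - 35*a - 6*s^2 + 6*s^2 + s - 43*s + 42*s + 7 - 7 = -70*a^2 + 12*a*s^2 - 14*a + s*(-10*a^2 + 82*a)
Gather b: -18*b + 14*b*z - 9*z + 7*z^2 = b*(14*z - 18) + 7*z^2 - 9*z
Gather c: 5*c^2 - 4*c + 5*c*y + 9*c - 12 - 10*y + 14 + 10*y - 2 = 5*c^2 + c*(5*y + 5)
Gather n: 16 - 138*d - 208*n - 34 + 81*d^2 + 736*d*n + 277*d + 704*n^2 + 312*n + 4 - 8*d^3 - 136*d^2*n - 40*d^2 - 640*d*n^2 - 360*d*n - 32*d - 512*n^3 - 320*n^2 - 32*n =-8*d^3 + 41*d^2 + 107*d - 512*n^3 + n^2*(384 - 640*d) + n*(-136*d^2 + 376*d + 72) - 14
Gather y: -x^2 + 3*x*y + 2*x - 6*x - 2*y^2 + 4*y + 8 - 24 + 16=-x^2 - 4*x - 2*y^2 + y*(3*x + 4)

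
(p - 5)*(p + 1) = p^2 - 4*p - 5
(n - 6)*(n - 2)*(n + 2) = n^3 - 6*n^2 - 4*n + 24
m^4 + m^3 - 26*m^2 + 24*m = m*(m - 4)*(m - 1)*(m + 6)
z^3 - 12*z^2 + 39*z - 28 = (z - 7)*(z - 4)*(z - 1)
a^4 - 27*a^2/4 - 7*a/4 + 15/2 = (a - 5/2)*(a - 1)*(a + 3/2)*(a + 2)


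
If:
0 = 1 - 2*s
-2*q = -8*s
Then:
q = 2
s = 1/2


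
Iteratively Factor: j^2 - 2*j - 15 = (j - 5)*(j + 3)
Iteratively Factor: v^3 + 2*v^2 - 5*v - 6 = (v - 2)*(v^2 + 4*v + 3) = (v - 2)*(v + 1)*(v + 3)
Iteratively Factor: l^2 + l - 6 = (l - 2)*(l + 3)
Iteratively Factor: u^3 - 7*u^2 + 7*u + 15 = (u + 1)*(u^2 - 8*u + 15) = (u - 5)*(u + 1)*(u - 3)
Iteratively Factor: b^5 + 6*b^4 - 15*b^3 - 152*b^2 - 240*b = (b + 4)*(b^4 + 2*b^3 - 23*b^2 - 60*b) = b*(b + 4)*(b^3 + 2*b^2 - 23*b - 60) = b*(b + 4)^2*(b^2 - 2*b - 15) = b*(b - 5)*(b + 4)^2*(b + 3)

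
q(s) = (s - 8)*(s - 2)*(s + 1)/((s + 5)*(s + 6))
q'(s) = -(s - 8)*(s - 2)*(s + 1)/((s + 5)*(s + 6)^2) - (s - 8)*(s - 2)*(s + 1)/((s + 5)^2*(s + 6)) + (s - 8)*(s - 2)/((s + 5)*(s + 6)) + (s - 8)*(s + 1)/((s + 5)*(s + 6)) + (s - 2)*(s + 1)/((s + 5)*(s + 6))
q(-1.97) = -3.14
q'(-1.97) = 6.17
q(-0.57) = 0.39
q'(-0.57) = 0.56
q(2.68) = -0.20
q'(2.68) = -0.26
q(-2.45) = -7.45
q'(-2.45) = 12.54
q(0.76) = 0.41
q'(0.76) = -0.28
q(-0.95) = 0.06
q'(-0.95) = 1.23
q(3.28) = -0.34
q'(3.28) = -0.19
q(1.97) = 0.01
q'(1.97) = -0.32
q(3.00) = -0.28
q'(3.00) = -0.23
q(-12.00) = -73.33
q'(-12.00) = -7.13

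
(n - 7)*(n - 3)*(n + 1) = n^3 - 9*n^2 + 11*n + 21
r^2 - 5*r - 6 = (r - 6)*(r + 1)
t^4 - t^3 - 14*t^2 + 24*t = t*(t - 3)*(t - 2)*(t + 4)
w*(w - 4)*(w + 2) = w^3 - 2*w^2 - 8*w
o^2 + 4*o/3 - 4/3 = (o - 2/3)*(o + 2)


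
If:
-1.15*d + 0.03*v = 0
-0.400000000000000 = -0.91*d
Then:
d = 0.44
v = 16.85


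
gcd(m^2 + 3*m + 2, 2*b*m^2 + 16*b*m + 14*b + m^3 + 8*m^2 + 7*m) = m + 1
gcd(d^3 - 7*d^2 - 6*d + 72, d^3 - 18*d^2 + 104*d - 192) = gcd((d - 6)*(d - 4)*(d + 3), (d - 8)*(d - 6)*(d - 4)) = d^2 - 10*d + 24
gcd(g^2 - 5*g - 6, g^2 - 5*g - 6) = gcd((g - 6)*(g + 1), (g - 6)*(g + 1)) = g^2 - 5*g - 6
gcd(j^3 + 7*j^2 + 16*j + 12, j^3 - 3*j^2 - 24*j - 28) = j^2 + 4*j + 4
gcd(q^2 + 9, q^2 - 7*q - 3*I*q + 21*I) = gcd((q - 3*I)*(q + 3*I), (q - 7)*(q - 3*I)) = q - 3*I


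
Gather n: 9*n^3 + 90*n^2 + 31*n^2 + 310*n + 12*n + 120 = 9*n^3 + 121*n^2 + 322*n + 120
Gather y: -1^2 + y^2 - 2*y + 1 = y^2 - 2*y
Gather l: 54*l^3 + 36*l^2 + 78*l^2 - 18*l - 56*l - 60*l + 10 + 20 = 54*l^3 + 114*l^2 - 134*l + 30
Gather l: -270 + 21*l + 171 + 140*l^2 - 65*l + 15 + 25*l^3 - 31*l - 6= 25*l^3 + 140*l^2 - 75*l - 90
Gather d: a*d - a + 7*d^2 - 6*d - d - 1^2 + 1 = -a + 7*d^2 + d*(a - 7)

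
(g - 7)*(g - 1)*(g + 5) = g^3 - 3*g^2 - 33*g + 35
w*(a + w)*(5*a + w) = 5*a^2*w + 6*a*w^2 + w^3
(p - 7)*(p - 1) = p^2 - 8*p + 7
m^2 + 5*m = m*(m + 5)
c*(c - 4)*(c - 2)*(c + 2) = c^4 - 4*c^3 - 4*c^2 + 16*c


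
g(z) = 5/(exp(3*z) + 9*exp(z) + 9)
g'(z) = 5*(-3*exp(3*z) - 9*exp(z))/(exp(3*z) + 9*exp(z) + 9)^2 = 15*(-exp(2*z) - 3)*exp(z)/(exp(3*z) + 9*exp(z) + 9)^2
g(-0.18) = 0.29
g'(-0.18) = -0.16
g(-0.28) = 0.31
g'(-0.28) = -0.15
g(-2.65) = 0.52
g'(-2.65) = -0.03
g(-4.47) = 0.55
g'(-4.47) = -0.01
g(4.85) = 0.00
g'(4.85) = -0.00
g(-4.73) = 0.55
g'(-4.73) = -0.00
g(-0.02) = 0.27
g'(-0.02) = -0.17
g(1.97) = 0.01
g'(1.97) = -0.03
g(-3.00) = 0.53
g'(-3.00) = -0.03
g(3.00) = 0.00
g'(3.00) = 0.00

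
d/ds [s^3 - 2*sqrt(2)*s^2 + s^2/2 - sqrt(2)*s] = 3*s^2 - 4*sqrt(2)*s + s - sqrt(2)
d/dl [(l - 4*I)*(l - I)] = 2*l - 5*I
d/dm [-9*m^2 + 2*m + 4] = 2 - 18*m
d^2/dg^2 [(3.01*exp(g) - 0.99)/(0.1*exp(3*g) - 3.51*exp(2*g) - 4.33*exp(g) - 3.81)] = (0.1204*exp(6*g) - 3.25863*exp(5*g) + 46.119211*exp(4*g) - 78.7686090000001*exp(3*g) - 290.051847*exp(2*g) - 15.260808*exp(g) + 60.025788)*exp(g)/(0.001*exp(9*g) - 0.1053*exp(8*g) + 3.56613*exp(7*g) - 34.238871*exp(6*g) - 146.389569*exp(5*g) - 328.34628*exp(4*g) - 424.261045*exp(3*g) - 367.15446*exp(2*g) - 188.564139*exp(g) - 55.306341)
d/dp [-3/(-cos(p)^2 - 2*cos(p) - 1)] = 6*sin(p)/(cos(p) + 1)^3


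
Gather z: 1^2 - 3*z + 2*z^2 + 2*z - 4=2*z^2 - z - 3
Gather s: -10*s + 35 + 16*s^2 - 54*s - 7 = 16*s^2 - 64*s + 28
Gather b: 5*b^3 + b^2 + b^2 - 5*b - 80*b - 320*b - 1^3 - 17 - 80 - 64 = 5*b^3 + 2*b^2 - 405*b - 162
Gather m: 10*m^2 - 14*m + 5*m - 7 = 10*m^2 - 9*m - 7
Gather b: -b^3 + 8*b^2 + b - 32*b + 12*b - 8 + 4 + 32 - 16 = -b^3 + 8*b^2 - 19*b + 12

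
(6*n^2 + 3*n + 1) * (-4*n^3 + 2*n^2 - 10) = -24*n^5 + 2*n^3 - 58*n^2 - 30*n - 10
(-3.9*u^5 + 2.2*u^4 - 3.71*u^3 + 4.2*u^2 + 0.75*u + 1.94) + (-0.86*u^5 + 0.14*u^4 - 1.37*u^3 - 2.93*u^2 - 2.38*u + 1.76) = -4.76*u^5 + 2.34*u^4 - 5.08*u^3 + 1.27*u^2 - 1.63*u + 3.7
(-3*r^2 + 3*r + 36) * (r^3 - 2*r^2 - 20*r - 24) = -3*r^5 + 9*r^4 + 90*r^3 - 60*r^2 - 792*r - 864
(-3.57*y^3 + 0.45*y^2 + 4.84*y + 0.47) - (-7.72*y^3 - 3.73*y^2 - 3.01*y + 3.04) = 4.15*y^3 + 4.18*y^2 + 7.85*y - 2.57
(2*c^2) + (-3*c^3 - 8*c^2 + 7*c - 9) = -3*c^3 - 6*c^2 + 7*c - 9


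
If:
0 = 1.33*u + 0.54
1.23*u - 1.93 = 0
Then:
No Solution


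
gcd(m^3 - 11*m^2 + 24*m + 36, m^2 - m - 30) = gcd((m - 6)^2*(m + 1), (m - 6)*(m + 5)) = m - 6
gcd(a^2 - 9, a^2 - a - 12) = a + 3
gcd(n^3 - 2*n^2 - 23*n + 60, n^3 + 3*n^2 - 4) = 1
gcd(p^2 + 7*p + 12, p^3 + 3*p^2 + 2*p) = 1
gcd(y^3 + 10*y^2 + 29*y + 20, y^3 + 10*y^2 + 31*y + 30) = y + 5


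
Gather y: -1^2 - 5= -6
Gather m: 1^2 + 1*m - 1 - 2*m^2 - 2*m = -2*m^2 - m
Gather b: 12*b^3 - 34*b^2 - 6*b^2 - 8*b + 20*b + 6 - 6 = 12*b^3 - 40*b^2 + 12*b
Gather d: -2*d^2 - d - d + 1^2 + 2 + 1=-2*d^2 - 2*d + 4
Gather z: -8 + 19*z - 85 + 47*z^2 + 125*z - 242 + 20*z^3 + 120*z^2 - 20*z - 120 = 20*z^3 + 167*z^2 + 124*z - 455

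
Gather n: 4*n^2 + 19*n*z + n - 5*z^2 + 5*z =4*n^2 + n*(19*z + 1) - 5*z^2 + 5*z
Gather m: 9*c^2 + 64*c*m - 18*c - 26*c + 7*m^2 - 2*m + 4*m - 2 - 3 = 9*c^2 - 44*c + 7*m^2 + m*(64*c + 2) - 5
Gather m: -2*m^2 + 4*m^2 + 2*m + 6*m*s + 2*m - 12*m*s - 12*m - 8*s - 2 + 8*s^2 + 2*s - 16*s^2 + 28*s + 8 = 2*m^2 + m*(-6*s - 8) - 8*s^2 + 22*s + 6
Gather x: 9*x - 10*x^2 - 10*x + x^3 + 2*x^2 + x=x^3 - 8*x^2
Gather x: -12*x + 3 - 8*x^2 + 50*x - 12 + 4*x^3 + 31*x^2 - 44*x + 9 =4*x^3 + 23*x^2 - 6*x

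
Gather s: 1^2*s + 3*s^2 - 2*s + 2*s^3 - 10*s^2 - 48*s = 2*s^3 - 7*s^2 - 49*s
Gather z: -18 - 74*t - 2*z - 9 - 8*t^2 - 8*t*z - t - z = -8*t^2 - 75*t + z*(-8*t - 3) - 27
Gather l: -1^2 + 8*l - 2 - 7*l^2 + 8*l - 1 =-7*l^2 + 16*l - 4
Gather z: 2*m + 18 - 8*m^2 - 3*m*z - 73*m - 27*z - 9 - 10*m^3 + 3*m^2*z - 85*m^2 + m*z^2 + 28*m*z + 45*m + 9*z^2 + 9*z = -10*m^3 - 93*m^2 - 26*m + z^2*(m + 9) + z*(3*m^2 + 25*m - 18) + 9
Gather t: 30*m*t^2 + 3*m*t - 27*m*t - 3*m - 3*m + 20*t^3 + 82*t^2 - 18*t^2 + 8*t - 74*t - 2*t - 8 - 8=-6*m + 20*t^3 + t^2*(30*m + 64) + t*(-24*m - 68) - 16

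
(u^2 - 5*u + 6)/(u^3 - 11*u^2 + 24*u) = (u - 2)/(u*(u - 8))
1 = 1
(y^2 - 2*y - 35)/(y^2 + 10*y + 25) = (y - 7)/(y + 5)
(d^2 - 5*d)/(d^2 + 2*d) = (d - 5)/(d + 2)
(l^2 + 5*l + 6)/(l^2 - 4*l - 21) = (l + 2)/(l - 7)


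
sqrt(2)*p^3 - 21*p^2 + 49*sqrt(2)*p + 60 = (p - 6*sqrt(2))*(p - 5*sqrt(2))*(sqrt(2)*p + 1)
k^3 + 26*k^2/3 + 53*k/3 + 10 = (k + 1)*(k + 5/3)*(k + 6)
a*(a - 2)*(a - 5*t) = a^3 - 5*a^2*t - 2*a^2 + 10*a*t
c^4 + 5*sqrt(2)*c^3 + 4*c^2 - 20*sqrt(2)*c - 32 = (c - 2)*(c + 2)*(c + sqrt(2))*(c + 4*sqrt(2))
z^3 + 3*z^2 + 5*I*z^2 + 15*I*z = z*(z + 3)*(z + 5*I)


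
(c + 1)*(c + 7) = c^2 + 8*c + 7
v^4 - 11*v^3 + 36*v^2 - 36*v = v*(v - 6)*(v - 3)*(v - 2)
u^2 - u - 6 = (u - 3)*(u + 2)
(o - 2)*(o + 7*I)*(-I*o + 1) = -I*o^3 + 8*o^2 + 2*I*o^2 - 16*o + 7*I*o - 14*I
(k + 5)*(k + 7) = k^2 + 12*k + 35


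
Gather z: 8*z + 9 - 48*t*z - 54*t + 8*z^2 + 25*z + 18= -54*t + 8*z^2 + z*(33 - 48*t) + 27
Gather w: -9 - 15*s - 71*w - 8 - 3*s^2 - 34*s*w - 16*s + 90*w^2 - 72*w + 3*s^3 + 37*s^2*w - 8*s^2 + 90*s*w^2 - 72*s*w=3*s^3 - 11*s^2 - 31*s + w^2*(90*s + 90) + w*(37*s^2 - 106*s - 143) - 17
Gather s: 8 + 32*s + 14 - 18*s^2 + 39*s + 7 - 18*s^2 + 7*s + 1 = -36*s^2 + 78*s + 30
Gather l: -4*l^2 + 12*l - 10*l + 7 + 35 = -4*l^2 + 2*l + 42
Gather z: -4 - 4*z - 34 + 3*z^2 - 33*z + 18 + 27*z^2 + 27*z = 30*z^2 - 10*z - 20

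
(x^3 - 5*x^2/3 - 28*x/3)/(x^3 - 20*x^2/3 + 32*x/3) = (3*x + 7)/(3*x - 8)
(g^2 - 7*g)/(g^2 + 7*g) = (g - 7)/(g + 7)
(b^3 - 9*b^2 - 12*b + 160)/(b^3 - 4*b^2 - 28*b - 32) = (b^2 - b - 20)/(b^2 + 4*b + 4)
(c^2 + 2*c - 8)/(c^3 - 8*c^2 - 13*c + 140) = (c - 2)/(c^2 - 12*c + 35)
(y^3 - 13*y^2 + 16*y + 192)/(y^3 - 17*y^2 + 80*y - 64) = (y + 3)/(y - 1)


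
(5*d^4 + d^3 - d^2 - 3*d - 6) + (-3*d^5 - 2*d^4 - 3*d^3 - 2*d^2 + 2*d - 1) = -3*d^5 + 3*d^4 - 2*d^3 - 3*d^2 - d - 7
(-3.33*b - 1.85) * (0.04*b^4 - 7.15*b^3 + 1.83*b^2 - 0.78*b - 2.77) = -0.1332*b^5 + 23.7355*b^4 + 7.1336*b^3 - 0.7881*b^2 + 10.6671*b + 5.1245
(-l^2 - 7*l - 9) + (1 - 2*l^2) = -3*l^2 - 7*l - 8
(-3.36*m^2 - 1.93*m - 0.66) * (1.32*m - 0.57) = -4.4352*m^3 - 0.6324*m^2 + 0.2289*m + 0.3762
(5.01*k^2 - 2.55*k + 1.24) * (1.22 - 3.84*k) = -19.2384*k^3 + 15.9042*k^2 - 7.8726*k + 1.5128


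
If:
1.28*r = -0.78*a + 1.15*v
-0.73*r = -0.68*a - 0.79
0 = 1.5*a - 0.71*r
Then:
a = 0.92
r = 1.94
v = 2.78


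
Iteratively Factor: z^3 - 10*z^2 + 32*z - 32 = (z - 4)*(z^2 - 6*z + 8) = (z - 4)*(z - 2)*(z - 4)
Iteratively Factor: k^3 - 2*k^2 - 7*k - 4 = (k + 1)*(k^2 - 3*k - 4) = (k - 4)*(k + 1)*(k + 1)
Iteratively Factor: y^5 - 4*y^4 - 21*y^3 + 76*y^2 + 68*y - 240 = (y + 4)*(y^4 - 8*y^3 + 11*y^2 + 32*y - 60) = (y + 2)*(y + 4)*(y^3 - 10*y^2 + 31*y - 30) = (y - 3)*(y + 2)*(y + 4)*(y^2 - 7*y + 10) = (y - 3)*(y - 2)*(y + 2)*(y + 4)*(y - 5)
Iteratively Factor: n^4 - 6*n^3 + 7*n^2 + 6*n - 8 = (n + 1)*(n^3 - 7*n^2 + 14*n - 8) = (n - 1)*(n + 1)*(n^2 - 6*n + 8) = (n - 2)*(n - 1)*(n + 1)*(n - 4)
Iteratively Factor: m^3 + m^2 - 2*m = (m)*(m^2 + m - 2) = m*(m - 1)*(m + 2)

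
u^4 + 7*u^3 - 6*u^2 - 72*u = u*(u - 3)*(u + 4)*(u + 6)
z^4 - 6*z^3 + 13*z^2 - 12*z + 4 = (z - 2)^2*(z - 1)^2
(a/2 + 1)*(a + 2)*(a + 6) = a^3/2 + 5*a^2 + 14*a + 12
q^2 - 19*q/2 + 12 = (q - 8)*(q - 3/2)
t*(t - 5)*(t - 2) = t^3 - 7*t^2 + 10*t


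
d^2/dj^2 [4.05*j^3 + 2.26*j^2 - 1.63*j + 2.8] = 24.3*j + 4.52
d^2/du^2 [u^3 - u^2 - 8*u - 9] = 6*u - 2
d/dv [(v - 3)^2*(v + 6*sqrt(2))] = 3*(v - 3)*(v - 1 + 4*sqrt(2))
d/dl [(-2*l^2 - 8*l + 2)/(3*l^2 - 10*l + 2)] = 4*(11*l^2 - 5*l + 1)/(9*l^4 - 60*l^3 + 112*l^2 - 40*l + 4)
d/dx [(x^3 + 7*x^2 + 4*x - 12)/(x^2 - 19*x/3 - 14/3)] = 3*(3*x^4 - 38*x^3 - 187*x^2 - 124*x - 284)/(9*x^4 - 114*x^3 + 277*x^2 + 532*x + 196)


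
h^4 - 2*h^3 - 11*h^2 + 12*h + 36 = (h - 3)^2*(h + 2)^2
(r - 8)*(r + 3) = r^2 - 5*r - 24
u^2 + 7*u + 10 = (u + 2)*(u + 5)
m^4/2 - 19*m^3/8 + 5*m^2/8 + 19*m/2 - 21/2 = (m/2 + 1)*(m - 3)*(m - 2)*(m - 7/4)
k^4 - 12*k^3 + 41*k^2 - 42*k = k*(k - 7)*(k - 3)*(k - 2)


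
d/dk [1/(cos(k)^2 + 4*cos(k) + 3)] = 2*(cos(k) + 2)*sin(k)/(cos(k)^2 + 4*cos(k) + 3)^2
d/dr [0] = 0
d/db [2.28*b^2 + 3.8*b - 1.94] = 4.56*b + 3.8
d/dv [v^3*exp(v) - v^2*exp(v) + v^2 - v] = v^3*exp(v) + 2*v^2*exp(v) - 2*v*exp(v) + 2*v - 1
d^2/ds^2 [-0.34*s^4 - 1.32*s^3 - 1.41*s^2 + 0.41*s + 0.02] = -4.08*s^2 - 7.92*s - 2.82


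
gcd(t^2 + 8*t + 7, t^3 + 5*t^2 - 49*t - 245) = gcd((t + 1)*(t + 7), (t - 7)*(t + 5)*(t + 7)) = t + 7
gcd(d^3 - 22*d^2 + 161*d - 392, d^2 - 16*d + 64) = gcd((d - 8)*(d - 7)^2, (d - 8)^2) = d - 8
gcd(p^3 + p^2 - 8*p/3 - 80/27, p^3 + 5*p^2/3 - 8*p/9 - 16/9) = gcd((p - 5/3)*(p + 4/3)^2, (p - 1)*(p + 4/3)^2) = p^2 + 8*p/3 + 16/9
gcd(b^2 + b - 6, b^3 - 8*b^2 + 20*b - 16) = b - 2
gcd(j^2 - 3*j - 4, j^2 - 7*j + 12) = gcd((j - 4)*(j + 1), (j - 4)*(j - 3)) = j - 4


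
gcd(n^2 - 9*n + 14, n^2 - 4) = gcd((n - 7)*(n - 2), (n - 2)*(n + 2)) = n - 2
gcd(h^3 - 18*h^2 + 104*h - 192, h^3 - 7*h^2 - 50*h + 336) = h^2 - 14*h + 48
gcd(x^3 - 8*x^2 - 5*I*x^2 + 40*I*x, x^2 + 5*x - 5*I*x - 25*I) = x - 5*I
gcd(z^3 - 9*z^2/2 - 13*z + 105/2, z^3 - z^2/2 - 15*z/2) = z - 3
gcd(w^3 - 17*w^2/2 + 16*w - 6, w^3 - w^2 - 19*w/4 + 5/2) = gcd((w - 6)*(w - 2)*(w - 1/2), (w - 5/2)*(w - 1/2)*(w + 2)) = w - 1/2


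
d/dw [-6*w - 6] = -6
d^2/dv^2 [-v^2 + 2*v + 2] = -2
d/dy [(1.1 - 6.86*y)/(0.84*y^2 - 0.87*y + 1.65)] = (5.7624*y^2 - 1.848*y - 10.362)/(0.7056*y^4 - 1.4616*y^3 + 3.5289*y^2 - 2.871*y + 2.7225)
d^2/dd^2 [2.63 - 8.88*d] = 0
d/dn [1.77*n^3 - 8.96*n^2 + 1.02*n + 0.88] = 5.31*n^2 - 17.92*n + 1.02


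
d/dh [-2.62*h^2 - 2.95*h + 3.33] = -5.24*h - 2.95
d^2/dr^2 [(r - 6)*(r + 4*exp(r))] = 4*r*exp(r) - 16*exp(r) + 2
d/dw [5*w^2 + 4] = 10*w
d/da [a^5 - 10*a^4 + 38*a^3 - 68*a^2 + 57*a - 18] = 5*a^4 - 40*a^3 + 114*a^2 - 136*a + 57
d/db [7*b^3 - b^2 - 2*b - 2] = 21*b^2 - 2*b - 2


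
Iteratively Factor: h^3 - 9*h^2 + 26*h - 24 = (h - 2)*(h^2 - 7*h + 12) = (h - 4)*(h - 2)*(h - 3)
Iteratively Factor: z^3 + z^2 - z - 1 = (z + 1)*(z^2 - 1) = (z - 1)*(z + 1)*(z + 1)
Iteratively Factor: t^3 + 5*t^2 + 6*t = (t + 3)*(t^2 + 2*t) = t*(t + 3)*(t + 2)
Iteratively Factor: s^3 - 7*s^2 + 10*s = (s - 5)*(s^2 - 2*s) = s*(s - 5)*(s - 2)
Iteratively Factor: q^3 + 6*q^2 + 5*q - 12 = (q + 3)*(q^2 + 3*q - 4) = (q + 3)*(q + 4)*(q - 1)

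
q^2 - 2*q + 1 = (q - 1)^2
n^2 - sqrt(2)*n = n*(n - sqrt(2))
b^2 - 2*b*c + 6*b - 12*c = (b + 6)*(b - 2*c)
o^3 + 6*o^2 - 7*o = o*(o - 1)*(o + 7)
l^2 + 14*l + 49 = (l + 7)^2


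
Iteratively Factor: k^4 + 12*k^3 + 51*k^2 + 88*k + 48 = (k + 4)*(k^3 + 8*k^2 + 19*k + 12) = (k + 3)*(k + 4)*(k^2 + 5*k + 4) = (k + 1)*(k + 3)*(k + 4)*(k + 4)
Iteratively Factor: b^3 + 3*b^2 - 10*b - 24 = (b + 2)*(b^2 + b - 12) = (b - 3)*(b + 2)*(b + 4)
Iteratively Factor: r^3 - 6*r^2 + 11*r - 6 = (r - 1)*(r^2 - 5*r + 6) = (r - 2)*(r - 1)*(r - 3)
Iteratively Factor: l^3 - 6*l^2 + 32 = (l - 4)*(l^2 - 2*l - 8) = (l - 4)^2*(l + 2)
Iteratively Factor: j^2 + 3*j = (j + 3)*(j)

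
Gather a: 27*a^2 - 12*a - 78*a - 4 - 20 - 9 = 27*a^2 - 90*a - 33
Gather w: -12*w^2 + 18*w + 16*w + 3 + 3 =-12*w^2 + 34*w + 6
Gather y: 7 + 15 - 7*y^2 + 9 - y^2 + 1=32 - 8*y^2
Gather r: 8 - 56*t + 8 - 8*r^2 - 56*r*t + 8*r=-8*r^2 + r*(8 - 56*t) - 56*t + 16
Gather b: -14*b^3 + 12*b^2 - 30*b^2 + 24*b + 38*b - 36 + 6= -14*b^3 - 18*b^2 + 62*b - 30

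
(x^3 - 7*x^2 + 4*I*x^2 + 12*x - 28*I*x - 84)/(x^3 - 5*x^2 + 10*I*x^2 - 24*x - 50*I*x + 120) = (x^2 - x*(7 + 2*I) + 14*I)/(x^2 + x*(-5 + 4*I) - 20*I)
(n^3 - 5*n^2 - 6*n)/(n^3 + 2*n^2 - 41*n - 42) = n/(n + 7)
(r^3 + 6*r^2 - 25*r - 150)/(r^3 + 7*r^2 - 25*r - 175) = (r + 6)/(r + 7)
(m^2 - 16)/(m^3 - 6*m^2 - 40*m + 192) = (m + 4)/(m^2 - 2*m - 48)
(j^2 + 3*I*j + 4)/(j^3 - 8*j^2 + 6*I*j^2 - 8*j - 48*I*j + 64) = (j - I)/(j^2 + 2*j*(-4 + I) - 16*I)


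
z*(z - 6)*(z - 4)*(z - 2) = z^4 - 12*z^3 + 44*z^2 - 48*z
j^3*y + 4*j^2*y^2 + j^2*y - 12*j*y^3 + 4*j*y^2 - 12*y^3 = (j - 2*y)*(j + 6*y)*(j*y + y)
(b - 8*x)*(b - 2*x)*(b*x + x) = b^3*x - 10*b^2*x^2 + b^2*x + 16*b*x^3 - 10*b*x^2 + 16*x^3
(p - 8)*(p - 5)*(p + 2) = p^3 - 11*p^2 + 14*p + 80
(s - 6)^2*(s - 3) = s^3 - 15*s^2 + 72*s - 108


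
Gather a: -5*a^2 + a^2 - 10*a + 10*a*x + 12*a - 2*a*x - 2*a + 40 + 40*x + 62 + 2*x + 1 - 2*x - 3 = -4*a^2 + 8*a*x + 40*x + 100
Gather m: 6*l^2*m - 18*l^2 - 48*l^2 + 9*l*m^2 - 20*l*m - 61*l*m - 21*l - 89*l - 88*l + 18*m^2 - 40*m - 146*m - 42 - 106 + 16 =-66*l^2 - 198*l + m^2*(9*l + 18) + m*(6*l^2 - 81*l - 186) - 132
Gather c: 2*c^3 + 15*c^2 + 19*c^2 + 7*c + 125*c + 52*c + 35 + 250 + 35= 2*c^3 + 34*c^2 + 184*c + 320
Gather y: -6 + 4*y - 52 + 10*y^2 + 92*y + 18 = 10*y^2 + 96*y - 40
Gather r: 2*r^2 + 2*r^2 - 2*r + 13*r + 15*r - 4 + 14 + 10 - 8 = 4*r^2 + 26*r + 12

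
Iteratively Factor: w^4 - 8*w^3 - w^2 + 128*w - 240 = (w - 5)*(w^3 - 3*w^2 - 16*w + 48) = (w - 5)*(w + 4)*(w^2 - 7*w + 12) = (w - 5)*(w - 4)*(w + 4)*(w - 3)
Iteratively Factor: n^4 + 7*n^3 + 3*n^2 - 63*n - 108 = (n - 3)*(n^3 + 10*n^2 + 33*n + 36) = (n - 3)*(n + 4)*(n^2 + 6*n + 9) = (n - 3)*(n + 3)*(n + 4)*(n + 3)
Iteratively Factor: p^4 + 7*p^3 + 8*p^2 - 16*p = (p + 4)*(p^3 + 3*p^2 - 4*p) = (p + 4)^2*(p^2 - p) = p*(p + 4)^2*(p - 1)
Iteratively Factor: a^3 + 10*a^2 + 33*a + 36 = (a + 3)*(a^2 + 7*a + 12) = (a + 3)^2*(a + 4)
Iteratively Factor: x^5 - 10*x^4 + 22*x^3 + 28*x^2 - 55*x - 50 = (x - 5)*(x^4 - 5*x^3 - 3*x^2 + 13*x + 10) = (x - 5)*(x + 1)*(x^3 - 6*x^2 + 3*x + 10) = (x - 5)*(x + 1)^2*(x^2 - 7*x + 10) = (x - 5)^2*(x + 1)^2*(x - 2)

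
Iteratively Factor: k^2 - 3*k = (k - 3)*(k)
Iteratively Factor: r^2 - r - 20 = (r - 5)*(r + 4)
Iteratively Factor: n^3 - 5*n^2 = (n)*(n^2 - 5*n) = n^2*(n - 5)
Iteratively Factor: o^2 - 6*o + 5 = (o - 5)*(o - 1)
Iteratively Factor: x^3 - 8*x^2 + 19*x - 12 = (x - 1)*(x^2 - 7*x + 12) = (x - 3)*(x - 1)*(x - 4)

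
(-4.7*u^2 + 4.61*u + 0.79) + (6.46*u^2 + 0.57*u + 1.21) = 1.76*u^2 + 5.18*u + 2.0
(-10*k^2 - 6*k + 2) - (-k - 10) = -10*k^2 - 5*k + 12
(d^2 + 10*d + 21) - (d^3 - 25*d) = -d^3 + d^2 + 35*d + 21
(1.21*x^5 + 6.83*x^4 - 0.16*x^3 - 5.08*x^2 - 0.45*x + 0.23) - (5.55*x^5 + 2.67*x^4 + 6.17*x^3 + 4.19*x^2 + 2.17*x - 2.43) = -4.34*x^5 + 4.16*x^4 - 6.33*x^3 - 9.27*x^2 - 2.62*x + 2.66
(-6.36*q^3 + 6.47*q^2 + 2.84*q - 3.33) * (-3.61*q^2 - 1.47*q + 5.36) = 22.9596*q^5 - 14.0075*q^4 - 53.8529*q^3 + 42.5257*q^2 + 20.1175*q - 17.8488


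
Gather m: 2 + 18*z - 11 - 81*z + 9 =-63*z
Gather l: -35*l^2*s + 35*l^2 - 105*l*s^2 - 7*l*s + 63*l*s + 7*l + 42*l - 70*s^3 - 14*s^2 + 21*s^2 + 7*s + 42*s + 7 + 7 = l^2*(35 - 35*s) + l*(-105*s^2 + 56*s + 49) - 70*s^3 + 7*s^2 + 49*s + 14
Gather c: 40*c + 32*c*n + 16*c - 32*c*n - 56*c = 0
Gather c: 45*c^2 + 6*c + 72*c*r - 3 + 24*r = 45*c^2 + c*(72*r + 6) + 24*r - 3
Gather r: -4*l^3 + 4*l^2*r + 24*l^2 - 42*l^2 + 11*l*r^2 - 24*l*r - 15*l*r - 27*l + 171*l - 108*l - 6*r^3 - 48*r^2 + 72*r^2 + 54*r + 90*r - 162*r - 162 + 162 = -4*l^3 - 18*l^2 + 36*l - 6*r^3 + r^2*(11*l + 24) + r*(4*l^2 - 39*l - 18)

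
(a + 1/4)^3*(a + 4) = a^4 + 19*a^3/4 + 51*a^2/16 + 49*a/64 + 1/16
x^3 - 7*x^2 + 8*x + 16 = (x - 4)^2*(x + 1)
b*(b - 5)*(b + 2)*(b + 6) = b^4 + 3*b^3 - 28*b^2 - 60*b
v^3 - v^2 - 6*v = v*(v - 3)*(v + 2)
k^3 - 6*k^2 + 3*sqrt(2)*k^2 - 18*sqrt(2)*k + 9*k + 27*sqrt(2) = (k - 3)^2*(k + 3*sqrt(2))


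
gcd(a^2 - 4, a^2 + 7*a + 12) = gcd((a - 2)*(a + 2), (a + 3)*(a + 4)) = 1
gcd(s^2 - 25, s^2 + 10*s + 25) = s + 5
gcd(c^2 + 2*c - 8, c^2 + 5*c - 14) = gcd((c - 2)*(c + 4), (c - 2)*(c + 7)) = c - 2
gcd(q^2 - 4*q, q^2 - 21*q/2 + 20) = 1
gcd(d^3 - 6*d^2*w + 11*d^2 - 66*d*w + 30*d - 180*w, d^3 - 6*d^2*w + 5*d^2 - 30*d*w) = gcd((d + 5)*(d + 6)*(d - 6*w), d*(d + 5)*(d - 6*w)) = -d^2 + 6*d*w - 5*d + 30*w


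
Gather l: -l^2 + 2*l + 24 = -l^2 + 2*l + 24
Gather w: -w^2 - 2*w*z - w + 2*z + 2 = -w^2 + w*(-2*z - 1) + 2*z + 2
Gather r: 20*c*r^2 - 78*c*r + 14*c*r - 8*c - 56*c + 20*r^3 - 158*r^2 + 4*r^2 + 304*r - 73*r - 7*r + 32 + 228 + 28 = -64*c + 20*r^3 + r^2*(20*c - 154) + r*(224 - 64*c) + 288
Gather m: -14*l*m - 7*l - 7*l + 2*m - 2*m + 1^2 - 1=-14*l*m - 14*l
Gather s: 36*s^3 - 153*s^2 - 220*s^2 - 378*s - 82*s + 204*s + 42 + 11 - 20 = 36*s^3 - 373*s^2 - 256*s + 33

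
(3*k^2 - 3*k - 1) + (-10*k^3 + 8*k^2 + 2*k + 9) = -10*k^3 + 11*k^2 - k + 8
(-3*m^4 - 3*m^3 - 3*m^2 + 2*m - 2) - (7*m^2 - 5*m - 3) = -3*m^4 - 3*m^3 - 10*m^2 + 7*m + 1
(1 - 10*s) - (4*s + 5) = -14*s - 4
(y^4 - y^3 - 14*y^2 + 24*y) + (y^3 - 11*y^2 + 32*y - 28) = y^4 - 25*y^2 + 56*y - 28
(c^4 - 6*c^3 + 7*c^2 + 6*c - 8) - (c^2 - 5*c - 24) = c^4 - 6*c^3 + 6*c^2 + 11*c + 16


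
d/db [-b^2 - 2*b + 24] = -2*b - 2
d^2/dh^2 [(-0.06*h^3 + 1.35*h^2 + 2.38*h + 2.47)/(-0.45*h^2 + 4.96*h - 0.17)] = (4.44089209850063e-16*h^4 - 4.04728800000001*h^3 - 2.68495199999999*h^2 + 34.181064*h - 125.245656)/(0.091125*h^6 - 3.0132*h^5 + 33.315435*h^4 - 124.300576*h^3 + 12.585831*h^2 - 0.430032*h + 0.004913)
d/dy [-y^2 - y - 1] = -2*y - 1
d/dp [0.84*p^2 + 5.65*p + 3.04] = 1.68*p + 5.65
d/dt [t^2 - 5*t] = 2*t - 5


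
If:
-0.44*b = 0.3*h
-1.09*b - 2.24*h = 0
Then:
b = 0.00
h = 0.00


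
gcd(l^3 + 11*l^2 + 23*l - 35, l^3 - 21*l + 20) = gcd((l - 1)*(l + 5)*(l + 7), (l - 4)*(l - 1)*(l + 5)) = l^2 + 4*l - 5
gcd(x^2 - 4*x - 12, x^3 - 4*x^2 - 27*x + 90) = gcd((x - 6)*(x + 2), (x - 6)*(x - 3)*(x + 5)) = x - 6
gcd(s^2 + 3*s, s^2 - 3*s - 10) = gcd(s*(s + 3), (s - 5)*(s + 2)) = 1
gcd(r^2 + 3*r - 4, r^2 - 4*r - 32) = r + 4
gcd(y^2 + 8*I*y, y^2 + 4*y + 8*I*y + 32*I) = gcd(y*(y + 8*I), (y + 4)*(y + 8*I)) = y + 8*I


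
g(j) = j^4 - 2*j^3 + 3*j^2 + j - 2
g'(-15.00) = -14939.00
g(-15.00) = 58033.00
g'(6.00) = 685.00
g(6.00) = 976.00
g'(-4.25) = -439.94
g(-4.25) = 527.72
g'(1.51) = 10.15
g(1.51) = 4.66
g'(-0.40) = -2.62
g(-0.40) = -1.77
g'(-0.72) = -7.92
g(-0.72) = -0.15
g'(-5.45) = -857.43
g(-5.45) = 1287.65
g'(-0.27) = -1.14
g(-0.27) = -2.01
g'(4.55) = 280.87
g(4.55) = 304.86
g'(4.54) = 278.88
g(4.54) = 302.06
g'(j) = 4*j^3 - 6*j^2 + 6*j + 1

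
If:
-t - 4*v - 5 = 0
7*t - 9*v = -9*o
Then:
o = 37*v/9 + 35/9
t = -4*v - 5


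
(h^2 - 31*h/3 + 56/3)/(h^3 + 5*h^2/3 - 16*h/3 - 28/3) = (h - 8)/(h^2 + 4*h + 4)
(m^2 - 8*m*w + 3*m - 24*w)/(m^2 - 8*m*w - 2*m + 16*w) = (m + 3)/(m - 2)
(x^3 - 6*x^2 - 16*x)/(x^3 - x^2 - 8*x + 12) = x*(x^2 - 6*x - 16)/(x^3 - x^2 - 8*x + 12)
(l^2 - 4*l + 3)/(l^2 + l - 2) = (l - 3)/(l + 2)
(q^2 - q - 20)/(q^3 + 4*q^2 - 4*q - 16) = (q - 5)/(q^2 - 4)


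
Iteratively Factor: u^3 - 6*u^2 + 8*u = (u - 4)*(u^2 - 2*u) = u*(u - 4)*(u - 2)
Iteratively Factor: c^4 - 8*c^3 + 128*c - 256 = (c - 4)*(c^3 - 4*c^2 - 16*c + 64) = (c - 4)*(c + 4)*(c^2 - 8*c + 16) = (c - 4)^2*(c + 4)*(c - 4)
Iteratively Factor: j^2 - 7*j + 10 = (j - 5)*(j - 2)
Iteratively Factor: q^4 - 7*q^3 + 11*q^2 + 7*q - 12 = (q - 3)*(q^3 - 4*q^2 - q + 4) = (q - 3)*(q - 1)*(q^2 - 3*q - 4) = (q - 4)*(q - 3)*(q - 1)*(q + 1)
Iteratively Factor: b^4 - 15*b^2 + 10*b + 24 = (b - 3)*(b^3 + 3*b^2 - 6*b - 8) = (b - 3)*(b + 1)*(b^2 + 2*b - 8) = (b - 3)*(b - 2)*(b + 1)*(b + 4)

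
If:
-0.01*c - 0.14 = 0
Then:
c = -14.00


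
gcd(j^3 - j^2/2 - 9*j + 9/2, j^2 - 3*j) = j - 3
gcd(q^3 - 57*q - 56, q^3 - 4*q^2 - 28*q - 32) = q - 8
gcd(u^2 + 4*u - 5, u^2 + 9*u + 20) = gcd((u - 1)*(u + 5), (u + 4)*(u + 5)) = u + 5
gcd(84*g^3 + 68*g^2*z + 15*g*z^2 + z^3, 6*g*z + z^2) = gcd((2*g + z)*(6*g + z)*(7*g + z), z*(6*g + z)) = 6*g + z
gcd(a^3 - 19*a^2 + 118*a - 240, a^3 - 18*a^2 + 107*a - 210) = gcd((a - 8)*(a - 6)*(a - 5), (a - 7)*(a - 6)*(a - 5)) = a^2 - 11*a + 30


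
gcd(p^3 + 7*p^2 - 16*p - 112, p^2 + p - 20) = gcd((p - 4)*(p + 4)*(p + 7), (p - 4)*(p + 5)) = p - 4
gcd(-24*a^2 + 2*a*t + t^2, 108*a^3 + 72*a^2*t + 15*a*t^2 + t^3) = 6*a + t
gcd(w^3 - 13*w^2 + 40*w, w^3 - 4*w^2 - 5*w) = w^2 - 5*w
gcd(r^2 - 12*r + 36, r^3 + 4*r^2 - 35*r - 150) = r - 6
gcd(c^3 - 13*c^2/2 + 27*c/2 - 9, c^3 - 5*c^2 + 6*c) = c^2 - 5*c + 6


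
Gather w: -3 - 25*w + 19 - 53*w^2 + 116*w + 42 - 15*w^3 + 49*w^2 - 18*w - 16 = -15*w^3 - 4*w^2 + 73*w + 42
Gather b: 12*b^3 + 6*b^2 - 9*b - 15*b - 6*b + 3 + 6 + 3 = 12*b^3 + 6*b^2 - 30*b + 12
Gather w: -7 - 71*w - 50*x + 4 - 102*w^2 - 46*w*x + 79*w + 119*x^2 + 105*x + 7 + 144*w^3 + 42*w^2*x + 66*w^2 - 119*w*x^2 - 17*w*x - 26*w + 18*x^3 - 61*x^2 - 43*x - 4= 144*w^3 + w^2*(42*x - 36) + w*(-119*x^2 - 63*x - 18) + 18*x^3 + 58*x^2 + 12*x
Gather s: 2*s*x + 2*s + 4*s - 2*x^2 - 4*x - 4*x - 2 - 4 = s*(2*x + 6) - 2*x^2 - 8*x - 6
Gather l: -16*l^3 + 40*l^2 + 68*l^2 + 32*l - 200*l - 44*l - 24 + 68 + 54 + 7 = -16*l^3 + 108*l^2 - 212*l + 105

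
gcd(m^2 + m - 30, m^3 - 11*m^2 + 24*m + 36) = 1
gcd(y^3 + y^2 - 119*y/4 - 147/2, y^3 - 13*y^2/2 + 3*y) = y - 6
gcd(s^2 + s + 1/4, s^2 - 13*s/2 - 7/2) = s + 1/2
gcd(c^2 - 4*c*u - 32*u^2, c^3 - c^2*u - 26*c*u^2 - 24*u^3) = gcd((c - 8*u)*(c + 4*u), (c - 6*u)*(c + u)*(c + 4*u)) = c + 4*u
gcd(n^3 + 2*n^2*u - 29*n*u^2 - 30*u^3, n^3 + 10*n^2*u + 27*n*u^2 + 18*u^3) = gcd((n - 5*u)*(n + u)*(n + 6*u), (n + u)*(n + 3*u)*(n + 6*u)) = n^2 + 7*n*u + 6*u^2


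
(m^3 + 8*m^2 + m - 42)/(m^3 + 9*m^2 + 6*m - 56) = (m + 3)/(m + 4)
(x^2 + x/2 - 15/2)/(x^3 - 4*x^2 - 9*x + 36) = (x - 5/2)/(x^2 - 7*x + 12)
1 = 1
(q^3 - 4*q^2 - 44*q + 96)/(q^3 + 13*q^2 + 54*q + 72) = (q^2 - 10*q + 16)/(q^2 + 7*q + 12)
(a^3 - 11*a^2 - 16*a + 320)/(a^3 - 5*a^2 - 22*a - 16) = (a^2 - 3*a - 40)/(a^2 + 3*a + 2)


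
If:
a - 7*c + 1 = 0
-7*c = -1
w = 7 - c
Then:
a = 0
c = 1/7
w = 48/7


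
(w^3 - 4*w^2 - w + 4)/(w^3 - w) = (w - 4)/w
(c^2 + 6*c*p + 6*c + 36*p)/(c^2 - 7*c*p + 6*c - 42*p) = (-c - 6*p)/(-c + 7*p)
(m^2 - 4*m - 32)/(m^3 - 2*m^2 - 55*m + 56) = (m + 4)/(m^2 + 6*m - 7)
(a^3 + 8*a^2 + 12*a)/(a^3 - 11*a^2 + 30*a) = (a^2 + 8*a + 12)/(a^2 - 11*a + 30)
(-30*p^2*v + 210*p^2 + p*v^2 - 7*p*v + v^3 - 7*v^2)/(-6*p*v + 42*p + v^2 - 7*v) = (30*p^2 - p*v - v^2)/(6*p - v)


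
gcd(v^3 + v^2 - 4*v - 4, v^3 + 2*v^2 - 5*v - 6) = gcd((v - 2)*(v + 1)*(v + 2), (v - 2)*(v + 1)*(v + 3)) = v^2 - v - 2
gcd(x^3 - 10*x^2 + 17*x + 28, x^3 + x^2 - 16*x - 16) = x^2 - 3*x - 4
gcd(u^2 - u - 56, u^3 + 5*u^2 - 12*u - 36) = 1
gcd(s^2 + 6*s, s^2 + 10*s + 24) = s + 6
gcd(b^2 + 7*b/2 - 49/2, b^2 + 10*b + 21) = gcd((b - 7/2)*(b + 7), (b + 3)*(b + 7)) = b + 7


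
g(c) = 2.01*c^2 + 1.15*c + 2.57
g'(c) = 4.02*c + 1.15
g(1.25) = 7.15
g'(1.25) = 6.18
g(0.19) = 2.86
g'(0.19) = 1.91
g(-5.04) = 47.83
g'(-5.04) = -19.11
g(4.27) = 44.13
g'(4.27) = 18.32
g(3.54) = 31.83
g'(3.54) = 15.38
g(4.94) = 57.30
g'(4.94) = 21.01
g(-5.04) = 47.83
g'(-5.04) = -19.11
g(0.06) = 2.65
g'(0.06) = 1.39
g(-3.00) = 17.21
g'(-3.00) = -10.91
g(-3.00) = 17.21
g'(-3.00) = -10.91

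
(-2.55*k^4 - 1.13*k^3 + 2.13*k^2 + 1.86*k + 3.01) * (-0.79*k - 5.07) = 2.0145*k^5 + 13.8212*k^4 + 4.0464*k^3 - 12.2685*k^2 - 11.8081*k - 15.2607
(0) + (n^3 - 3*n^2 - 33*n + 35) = n^3 - 3*n^2 - 33*n + 35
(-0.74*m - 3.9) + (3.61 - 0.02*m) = -0.76*m - 0.29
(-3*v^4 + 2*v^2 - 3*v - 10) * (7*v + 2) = -21*v^5 - 6*v^4 + 14*v^3 - 17*v^2 - 76*v - 20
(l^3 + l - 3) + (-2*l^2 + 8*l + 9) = l^3 - 2*l^2 + 9*l + 6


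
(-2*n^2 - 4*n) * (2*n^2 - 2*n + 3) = -4*n^4 - 4*n^3 + 2*n^2 - 12*n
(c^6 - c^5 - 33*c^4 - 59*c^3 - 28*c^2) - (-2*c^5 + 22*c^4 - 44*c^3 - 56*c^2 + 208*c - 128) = c^6 + c^5 - 55*c^4 - 15*c^3 + 28*c^2 - 208*c + 128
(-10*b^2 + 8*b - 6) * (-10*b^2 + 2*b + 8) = 100*b^4 - 100*b^3 - 4*b^2 + 52*b - 48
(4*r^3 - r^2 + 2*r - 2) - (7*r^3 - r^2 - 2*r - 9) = -3*r^3 + 4*r + 7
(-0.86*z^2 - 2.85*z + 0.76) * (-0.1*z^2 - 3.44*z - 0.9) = 0.086*z^4 + 3.2434*z^3 + 10.502*z^2 - 0.0493999999999999*z - 0.684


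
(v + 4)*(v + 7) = v^2 + 11*v + 28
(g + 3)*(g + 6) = g^2 + 9*g + 18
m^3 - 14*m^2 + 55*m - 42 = (m - 7)*(m - 6)*(m - 1)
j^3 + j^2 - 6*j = j*(j - 2)*(j + 3)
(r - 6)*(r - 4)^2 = r^3 - 14*r^2 + 64*r - 96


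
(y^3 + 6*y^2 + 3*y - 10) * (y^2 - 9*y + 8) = y^5 - 3*y^4 - 43*y^3 + 11*y^2 + 114*y - 80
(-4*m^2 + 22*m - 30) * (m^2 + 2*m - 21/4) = -4*m^4 + 14*m^3 + 35*m^2 - 351*m/2 + 315/2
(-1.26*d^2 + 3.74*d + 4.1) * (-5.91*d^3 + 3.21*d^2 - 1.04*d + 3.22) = 7.4466*d^5 - 26.148*d^4 - 10.9152*d^3 + 5.2142*d^2 + 7.7788*d + 13.202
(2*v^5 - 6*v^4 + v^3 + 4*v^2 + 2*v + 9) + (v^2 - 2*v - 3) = 2*v^5 - 6*v^4 + v^3 + 5*v^2 + 6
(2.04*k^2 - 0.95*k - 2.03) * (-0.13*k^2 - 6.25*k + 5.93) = -0.2652*k^4 - 12.6265*k^3 + 18.2986*k^2 + 7.054*k - 12.0379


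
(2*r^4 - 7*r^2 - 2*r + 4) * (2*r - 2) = 4*r^5 - 4*r^4 - 14*r^3 + 10*r^2 + 12*r - 8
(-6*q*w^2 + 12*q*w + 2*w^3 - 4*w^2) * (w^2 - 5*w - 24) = -6*q*w^4 + 42*q*w^3 + 84*q*w^2 - 288*q*w + 2*w^5 - 14*w^4 - 28*w^3 + 96*w^2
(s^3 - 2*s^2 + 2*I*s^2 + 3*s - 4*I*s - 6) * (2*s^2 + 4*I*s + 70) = 2*s^5 - 4*s^4 + 8*I*s^4 + 68*s^3 - 16*I*s^3 - 136*s^2 + 152*I*s^2 + 210*s - 304*I*s - 420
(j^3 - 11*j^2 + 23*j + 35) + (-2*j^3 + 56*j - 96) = -j^3 - 11*j^2 + 79*j - 61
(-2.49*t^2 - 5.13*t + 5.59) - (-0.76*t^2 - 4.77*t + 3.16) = -1.73*t^2 - 0.36*t + 2.43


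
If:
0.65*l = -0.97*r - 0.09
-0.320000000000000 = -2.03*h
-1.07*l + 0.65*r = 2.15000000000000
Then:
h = 0.16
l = -1.47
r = 0.89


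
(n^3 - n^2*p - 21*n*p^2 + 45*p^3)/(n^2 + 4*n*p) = (n^3 - n^2*p - 21*n*p^2 + 45*p^3)/(n*(n + 4*p))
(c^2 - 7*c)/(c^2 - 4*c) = (c - 7)/(c - 4)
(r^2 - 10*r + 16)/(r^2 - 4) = (r - 8)/(r + 2)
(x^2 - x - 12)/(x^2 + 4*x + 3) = (x - 4)/(x + 1)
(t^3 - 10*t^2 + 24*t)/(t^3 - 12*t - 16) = t*(t - 6)/(t^2 + 4*t + 4)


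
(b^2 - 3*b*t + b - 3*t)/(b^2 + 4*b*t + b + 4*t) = (b - 3*t)/(b + 4*t)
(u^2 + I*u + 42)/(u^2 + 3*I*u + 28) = (u - 6*I)/(u - 4*I)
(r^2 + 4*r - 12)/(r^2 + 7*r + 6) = (r - 2)/(r + 1)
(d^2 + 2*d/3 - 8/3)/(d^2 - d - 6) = (d - 4/3)/(d - 3)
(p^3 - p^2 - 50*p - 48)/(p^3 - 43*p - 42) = (p - 8)/(p - 7)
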